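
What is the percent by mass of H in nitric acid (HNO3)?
Mass of H in formula = 1.008 × 1 = 1.008 g/mol
Molar mass = 63.02 g/mol
% H = (1.008/63.02) × 100% = 1.60%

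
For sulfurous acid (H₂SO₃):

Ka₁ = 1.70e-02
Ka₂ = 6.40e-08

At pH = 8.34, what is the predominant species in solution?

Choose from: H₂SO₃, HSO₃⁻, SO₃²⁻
SO₃²⁻

pKa1 = 1.77, pKa2 = 7.19. Each pKa is the crossover between adjacent species; pH = 8.34 lies in the region where SO₃²⁻ predominates.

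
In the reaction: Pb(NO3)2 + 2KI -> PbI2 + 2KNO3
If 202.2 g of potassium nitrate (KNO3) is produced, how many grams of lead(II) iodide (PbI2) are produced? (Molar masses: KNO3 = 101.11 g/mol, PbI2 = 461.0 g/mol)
Moles of KNO3 = 202.2 g ÷ 101.11 g/mol = 1.9998 mol
Mole ratio: 1 mol PbI2 / 2 mol KNO3
Moles of PbI2 = 1.9998 × (1/2) = 0.999901 mol
Mass of PbI2 = 0.999901 mol × 461.0 g/mol = 461 g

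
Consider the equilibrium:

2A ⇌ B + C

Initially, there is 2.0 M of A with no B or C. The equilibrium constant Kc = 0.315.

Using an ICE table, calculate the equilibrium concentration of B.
[B] = 0.529 M

ICE: [A] = 2.0 − 2x, [B] = [C] = x.
Kc = x²/(2.0 − 2x)² = 0.315 ⇒ √Kc = x/(2.0 − 2x).
x = √0.315·2.0/(1 + 2√0.315) = 0.56125·2.0/2.1225 = 0.52886.
[B] = x = 0.529 M.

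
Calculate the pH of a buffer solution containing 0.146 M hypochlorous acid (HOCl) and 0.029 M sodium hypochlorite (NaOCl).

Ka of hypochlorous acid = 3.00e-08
pH = 6.82

pKa = -log(3.00e-08) = 7.52. pH = pKa + log([A⁻]/[HA]) = 7.52 + log(0.029/0.146)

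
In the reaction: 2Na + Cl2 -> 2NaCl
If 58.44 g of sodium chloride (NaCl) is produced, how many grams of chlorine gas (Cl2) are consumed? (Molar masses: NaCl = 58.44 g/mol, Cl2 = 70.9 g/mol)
Moles of NaCl = 58.44 g ÷ 58.44 g/mol = 1 mol
Mole ratio: 1 mol Cl2 / 2 mol NaCl
Moles of Cl2 = 1 × (1/2) = 0.5 mol
Mass of Cl2 = 0.5 mol × 70.9 g/mol = 35.45 g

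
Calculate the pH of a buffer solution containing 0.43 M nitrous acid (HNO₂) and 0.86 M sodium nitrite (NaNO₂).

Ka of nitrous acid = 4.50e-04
pH = 3.65

pKa = -log(4.50e-04) = 3.35. pH = pKa + log([A⁻]/[HA]) = 3.35 + log(0.86/0.43)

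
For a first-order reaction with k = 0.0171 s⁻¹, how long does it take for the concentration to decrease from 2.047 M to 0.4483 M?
88.81 s

From ln[A] = ln[A]₀ - k·t: t = ln([A]₀/[A])/k = ln(2.047/0.4483)/0.0171 = ln(4.5661)/0.0171 = 1.5187/0.0171 = 88.81 s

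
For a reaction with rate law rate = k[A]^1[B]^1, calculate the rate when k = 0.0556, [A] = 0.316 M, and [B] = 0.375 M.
0.006589 M/s

rate = k·[A]^1·[B]^1 = 0.0556·(0.316)^1·(0.375)^1 = 0.0556·0.316·0.375 = 0.006589 M/s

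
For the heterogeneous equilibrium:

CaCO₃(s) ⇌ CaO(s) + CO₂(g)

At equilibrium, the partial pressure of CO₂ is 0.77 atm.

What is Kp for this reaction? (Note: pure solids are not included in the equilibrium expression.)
K_p = 0.77

Solids (CaCO₃, CaO) have activity 1 and are excluded.
Kp = P(CO₂) = 0.77.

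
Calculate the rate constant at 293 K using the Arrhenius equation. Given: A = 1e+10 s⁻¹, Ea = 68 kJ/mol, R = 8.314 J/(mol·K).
7.53e-03 s⁻¹

k = A·exp(-Ea/(R·T)) = 1e+10·exp(-68000/(8.314·293)) = 1e+10·exp(-27.9146) = 1e+10·7.5309e-13 = 7.53e-03 s⁻¹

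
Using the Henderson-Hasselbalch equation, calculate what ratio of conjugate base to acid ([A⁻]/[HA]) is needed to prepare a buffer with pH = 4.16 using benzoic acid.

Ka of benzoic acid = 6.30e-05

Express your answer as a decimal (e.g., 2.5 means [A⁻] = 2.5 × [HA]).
[A⁻]/[HA] = 0.911

pKa = −log(6.30e-05) = 4.2007. pH = pKa + log([A⁻]/[HA]). 4.16 = 4.2007 + log(ratio). log(ratio) = 4.16 − 4.2007 = -0.0407. ratio = 10^(-0.0407) = 0.911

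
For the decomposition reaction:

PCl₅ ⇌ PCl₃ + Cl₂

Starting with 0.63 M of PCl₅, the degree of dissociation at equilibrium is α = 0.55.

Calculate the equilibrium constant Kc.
K_c = 0.4235

x = α·[A]₀ = 0.55 × 0.63 = 0.3465 M dissociated.
At eq: [PCl₅] = 0.63 − 0.3465 = 0.2835 M; [PCl₃] = [Cl₂] = x = 0.3465 M.
Kc = [PCl₃][Cl₂]/[PCl₅] = (0.3465)²/0.2835 = 0.4235.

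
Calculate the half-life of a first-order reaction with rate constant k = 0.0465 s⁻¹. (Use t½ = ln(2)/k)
14.91 s

t½ = ln(2)/k = 0.6931/0.0465 = 14.91 s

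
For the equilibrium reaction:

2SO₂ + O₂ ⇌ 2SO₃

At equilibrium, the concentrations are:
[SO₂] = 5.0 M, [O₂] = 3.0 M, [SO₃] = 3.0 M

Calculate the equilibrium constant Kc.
K_c = 0.1200

Kc = ([SO₃]^2) / ([SO₂]^2 × [O₂])
   = ((3.0)^2) / ((5.0)^2·(3.0))
   = 9 / 75 = 0.1200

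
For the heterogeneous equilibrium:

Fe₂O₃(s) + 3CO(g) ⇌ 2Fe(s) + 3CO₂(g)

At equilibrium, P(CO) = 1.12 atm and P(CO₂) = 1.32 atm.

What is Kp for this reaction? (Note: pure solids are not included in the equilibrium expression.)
K_p = 1.637

Solids (Fe₂O₃, Fe) are excluded.
Kp = P(CO₂)³/P(CO)³ = (1.32)³/(1.12)³ = 2.3/1.405 = 1.637.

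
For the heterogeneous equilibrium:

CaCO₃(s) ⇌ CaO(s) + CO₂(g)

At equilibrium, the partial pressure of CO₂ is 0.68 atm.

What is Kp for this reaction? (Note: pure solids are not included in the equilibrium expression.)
K_p = 0.68

Solids (CaCO₃, CaO) have activity 1 and are excluded.
Kp = P(CO₂) = 0.68.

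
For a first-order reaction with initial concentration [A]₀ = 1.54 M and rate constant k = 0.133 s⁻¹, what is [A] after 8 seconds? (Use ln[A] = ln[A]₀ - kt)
0.5314 M

ln[A] = ln[A]₀ - k·t = ln(1.54) - (0.133)·(8) = 0.4318 - 1.0640 = -0.6322
[A] = e^(-0.6322) = 0.5314 M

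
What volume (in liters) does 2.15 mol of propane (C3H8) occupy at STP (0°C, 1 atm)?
At STP, 1 mol of gas occupies 22.4 L
Volume = 2.15 mol × 22.4 L/mol = 48.16 L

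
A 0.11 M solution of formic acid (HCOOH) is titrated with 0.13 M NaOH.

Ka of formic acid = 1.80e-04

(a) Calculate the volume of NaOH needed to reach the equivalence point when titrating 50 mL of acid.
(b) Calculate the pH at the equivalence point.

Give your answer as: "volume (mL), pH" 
V = 42.3 mL, pH = 8.26

(a) At equivalence: moles acid = moles base.
moles acid = 0.11 × 0.05 = 0.0055 mol; V_NaOH = 0.0055/0.13 = 0.04231 L = 42.3 mL.
(b) At equivalence, all acid → conjugate base A⁻ at [A⁻] = 0.0055/0.09231 = 0.05958 M.
Kb = Kw/Ka = 1.0e-14/1.80e-04 = 5.556e-11; [OH⁻] = √(Kb·[A⁻]) = 1.819e-06; pOH = 5.74; pH = 14 − pOH = 8.26.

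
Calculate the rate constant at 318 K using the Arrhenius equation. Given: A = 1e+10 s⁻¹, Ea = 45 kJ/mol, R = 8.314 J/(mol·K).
4.06e+02 s⁻¹

k = A·exp(-Ea/(R·T)) = 1e+10·exp(-45000/(8.314·318)) = 1e+10·exp(-17.0206) = 1e+10·4.0554e-08 = 4.06e+02 s⁻¹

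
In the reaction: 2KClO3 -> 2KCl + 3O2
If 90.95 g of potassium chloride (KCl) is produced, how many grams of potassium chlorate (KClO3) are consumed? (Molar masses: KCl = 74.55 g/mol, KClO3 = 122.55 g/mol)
Moles of KCl = 90.95 g ÷ 74.55 g/mol = 1.21999 mol
Mole ratio: 2 mol KClO3 / 2 mol KCl
Moles of KClO3 = 1.21999 × (2/2) = 1.21999 mol
Mass of KClO3 = 1.21999 mol × 122.55 g/mol = 149.5 g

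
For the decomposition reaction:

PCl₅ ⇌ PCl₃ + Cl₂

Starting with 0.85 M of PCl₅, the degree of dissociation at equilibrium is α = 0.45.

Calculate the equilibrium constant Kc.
K_c = 0.3130

x = α·[A]₀ = 0.45 × 0.85 = 0.3825 M dissociated.
At eq: [PCl₅] = 0.85 − 0.3825 = 0.4675 M; [PCl₃] = [Cl₂] = x = 0.3825 M.
Kc = [PCl₃][Cl₂]/[PCl₅] = (0.3825)²/0.4675 = 0.313.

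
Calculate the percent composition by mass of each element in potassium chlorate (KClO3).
K: 31.91%, Cl: 28.93%, O: 39.17%

Molar mass of KClO3 = 122.55 g/mol
% K = (1 × 39.1) / 122.55 × 100% = 39.1 / 122.55 × 100% = 31.91%
% Cl = (1 × 35.45) / 122.55 × 100% = 35.45 / 122.55 × 100% = 28.93%
% O = (3 × 16.0) / 122.55 × 100% = 48 / 122.55 × 100% = 39.17%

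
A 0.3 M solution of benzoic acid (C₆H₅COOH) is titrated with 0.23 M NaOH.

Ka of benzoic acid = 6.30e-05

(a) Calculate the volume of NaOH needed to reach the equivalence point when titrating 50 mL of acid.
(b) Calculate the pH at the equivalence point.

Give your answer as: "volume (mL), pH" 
V = 65.2 mL, pH = 8.66

(a) At equivalence: moles acid = moles base.
moles acid = 0.3 × 0.05 = 0.015 mol; V_NaOH = 0.015/0.23 = 0.06522 L = 65.2 mL.
(b) At equivalence, all acid → conjugate base A⁻ at [A⁻] = 0.015/0.1152 = 0.1302 M.
Kb = Kw/Ka = 1.0e-14/6.30e-05 = 1.587e-10; [OH⁻] = √(Kb·[A⁻]) = 4.546e-06; pOH = 5.34; pH = 14 − pOH = 8.66.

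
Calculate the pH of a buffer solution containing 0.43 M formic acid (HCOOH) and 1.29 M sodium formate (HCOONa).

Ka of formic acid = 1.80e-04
pH = 4.22

pKa = -log(1.80e-04) = 3.74. pH = pKa + log([A⁻]/[HA]) = 3.74 + log(1.29/0.43)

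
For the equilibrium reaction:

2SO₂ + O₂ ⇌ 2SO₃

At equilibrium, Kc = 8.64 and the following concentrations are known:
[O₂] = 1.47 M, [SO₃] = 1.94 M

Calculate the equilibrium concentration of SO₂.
[SO₂] = 0.5444 M

Kc = ([SO₃]^2) / ([SO₂]^2 × [O₂]) = 8.64
[SO₂]^2 = (product terms)/(Kc · other reactant terms) = 3.7636 / (8.64 · 1.47) = 0.29633
[SO₂] = (0.29633)^(1/2) = 0.5444 M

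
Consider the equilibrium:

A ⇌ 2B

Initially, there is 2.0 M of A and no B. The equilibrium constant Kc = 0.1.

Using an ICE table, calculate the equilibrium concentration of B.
[B] = 0.423 M

ICE: [A] = 2.0 − x, [B] = 2x.
Kc = (2x)²/(2.0 − x) = 0.1 ⇒ 4x² + 0.1x − 0.2 = 0.
x = (−0.1 + √(0.1² + 4·4·0.2))/(2·4) = (−0.1 + √3.21)/8 = 0.21146.
[B] = 2x = 0.423 M.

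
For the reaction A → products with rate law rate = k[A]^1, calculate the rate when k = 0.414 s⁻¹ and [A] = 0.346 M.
0.1432 M/s

rate = k·[A]^1 = 0.414·(0.346)^1 = 0.414·0.346 = 0.1432 M/s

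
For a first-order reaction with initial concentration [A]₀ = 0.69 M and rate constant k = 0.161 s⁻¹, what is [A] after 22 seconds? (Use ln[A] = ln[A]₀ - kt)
0.0200 M

ln[A] = ln[A]₀ - k·t = ln(0.69) - (0.161)·(22) = -0.3711 - 3.5420 = -3.9131
[A] = e^(-3.9131) = 0.0200 M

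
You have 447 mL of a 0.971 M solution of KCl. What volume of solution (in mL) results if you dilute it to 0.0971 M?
Using M₁V₁ = M₂V₂:
0.971 × 447 = 0.0971 × V₂
V₂ = (0.971 × 447) / 0.0971 = 4470 mL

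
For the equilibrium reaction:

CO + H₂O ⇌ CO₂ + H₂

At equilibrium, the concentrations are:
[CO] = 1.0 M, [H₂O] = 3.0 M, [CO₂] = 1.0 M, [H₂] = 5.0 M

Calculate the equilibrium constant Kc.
K_c = 1.6667

Kc = ([CO₂] × [H₂]) / ([CO] × [H₂O])
   = ((1.0)·(5.0)) / ((1.0)·(3.0))
   = 5 / 3 = 1.6667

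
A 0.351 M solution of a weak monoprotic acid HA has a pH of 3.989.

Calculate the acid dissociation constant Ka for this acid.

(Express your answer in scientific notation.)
K_a = 3.00e-08

[H⁺] = 10^(−pH) = 10^(−3.989) = 1.026e-04 M. For HA ⇌ H⁺ + A⁻, Ka = x²/(C − x) = (1.026e-04)²/(0.351 − 1.026e-04) = 3.00e-08.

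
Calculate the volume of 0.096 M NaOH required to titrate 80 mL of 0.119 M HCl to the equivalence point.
V_{base} = 99.2 mL

At equivalence: moles acid = moles base.
moles HCl = 0.119 M × 0.08 L = 0.00952 mol
V_NaOH = 0.00952 mol ÷ 0.096 M = 0.09917 L = 99.2 mL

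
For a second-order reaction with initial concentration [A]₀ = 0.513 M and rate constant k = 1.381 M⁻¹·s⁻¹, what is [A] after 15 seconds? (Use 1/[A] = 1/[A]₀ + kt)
0.0441 M

1/[A] = 1/[A]₀ + k·t = 1/0.513 + (1.381)·(15) = 1.9493 + 20.7150 = 22.6643
[A] = 1/22.6643 = 0.0441 M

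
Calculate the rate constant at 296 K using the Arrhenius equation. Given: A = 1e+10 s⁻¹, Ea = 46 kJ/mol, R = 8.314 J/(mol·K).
7.62e+01 s⁻¹

k = A·exp(-Ea/(R·T)) = 1e+10·exp(-46000/(8.314·296)) = 1e+10·exp(-18.6920) = 1e+10·7.6236e-09 = 7.62e+01 s⁻¹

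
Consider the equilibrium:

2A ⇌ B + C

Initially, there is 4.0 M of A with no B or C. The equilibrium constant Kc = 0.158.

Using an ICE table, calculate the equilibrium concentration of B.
[B] = 0.886 M

ICE: [A] = 4.0 − 2x, [B] = [C] = x.
Kc = x²/(4.0 − 2x)² = 0.158 ⇒ √Kc = x/(4.0 − 2x).
x = √0.158·4.0/(1 + 2√0.158) = 0.39749·4.0/1.795 = 0.88578.
[B] = x = 0.886 M.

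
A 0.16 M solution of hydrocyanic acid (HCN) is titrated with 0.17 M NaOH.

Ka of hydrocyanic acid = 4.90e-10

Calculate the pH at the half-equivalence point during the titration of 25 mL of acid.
pH = pKa = 9.31

At the half-equivalence point, [HA] = [A⁻], so by Henderson–Hasselbalch pH = pKa + log(1) = pKa.
pKa = −log(4.90e-10) = 9.31.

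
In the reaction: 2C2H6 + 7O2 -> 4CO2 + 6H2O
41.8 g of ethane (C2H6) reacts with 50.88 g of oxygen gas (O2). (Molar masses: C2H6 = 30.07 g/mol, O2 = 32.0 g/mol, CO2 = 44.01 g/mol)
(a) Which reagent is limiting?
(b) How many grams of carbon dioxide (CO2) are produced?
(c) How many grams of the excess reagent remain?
(a) O2, (b) 39.99 g, (c) 28.14 g

Moles of C2H6 = 41.8 g ÷ 30.07 g/mol = 1.39009 mol
Moles of O2 = 50.88 g ÷ 32.0 g/mol = 1.59 mol
Moles ÷ coefficient: C2H6: 1.39009/2 = 0.695, O2: 1.59/7 = 0.2271
(a) O2 has the smaller value, so O2 is the limiting reagent.
(b) Moles of CO2 = 1.59 mol O2 × (4/7) = 0.908571 mol; mass = 0.908571 mol × 44.01 g/mol = 39.99 g
(c) C2H6 consumed = 1.59 × (2/7) = 0.454286 mol; remaining = 1.39009 − 0.454286 = 0.935804 mol; mass = 0.935804 mol × 30.07 g/mol = 28.14 g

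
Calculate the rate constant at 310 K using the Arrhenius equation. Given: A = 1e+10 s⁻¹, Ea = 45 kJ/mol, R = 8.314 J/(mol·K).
2.61e+02 s⁻¹

k = A·exp(-Ea/(R·T)) = 1e+10·exp(-45000/(8.314·310)) = 1e+10·exp(-17.4599) = 1e+10·2.6138e-08 = 2.61e+02 s⁻¹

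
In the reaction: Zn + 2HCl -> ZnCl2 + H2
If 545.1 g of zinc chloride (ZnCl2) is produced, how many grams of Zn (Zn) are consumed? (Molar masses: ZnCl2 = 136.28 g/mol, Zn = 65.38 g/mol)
Moles of ZnCl2 = 545.1 g ÷ 136.28 g/mol = 3.99985 mol
Mole ratio: 1 mol Zn / 1 mol ZnCl2
Moles of Zn = 3.99985 × (1/1) = 3.99985 mol
Mass of Zn = 3.99985 mol × 65.38 g/mol = 261.5 g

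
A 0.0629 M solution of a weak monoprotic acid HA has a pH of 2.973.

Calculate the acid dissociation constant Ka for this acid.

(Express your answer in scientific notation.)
K_a = 1.83e-05

[H⁺] = 10^(−pH) = 10^(−2.973) = 1.064e-03 M. For HA ⇌ H⁺ + A⁻, Ka = x²/(C − x) = (1.064e-03)²/(0.0629 − 1.064e-03) = 1.83e-05.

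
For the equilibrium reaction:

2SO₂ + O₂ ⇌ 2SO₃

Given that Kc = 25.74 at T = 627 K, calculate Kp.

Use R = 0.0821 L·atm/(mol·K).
K_p = 0.5000

Δn = (moles gaseous products) − (moles gaseous reactants) = -1
T = 627 K; RT = 0.0821 × 627 = 51.4767
Kp = Kc·(RT)^Δn = 25.74 × (51.4767)^-1 = 25.74 × 0.0194263 = 0.5000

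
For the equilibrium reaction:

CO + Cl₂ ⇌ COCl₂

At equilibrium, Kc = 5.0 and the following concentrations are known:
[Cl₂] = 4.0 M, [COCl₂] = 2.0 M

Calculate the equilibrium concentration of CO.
[CO] = 0.1000 M

Kc = ([COCl₂]) / ([CO] × [Cl₂]) = 5.0
[CO]^1 = (product terms)/(Kc · other reactant terms) = 2 / (5.0 · 4) = 0.1
[CO] = 0.1000 M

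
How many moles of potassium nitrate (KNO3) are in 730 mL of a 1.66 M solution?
Moles = Molarity × Volume (L)
Moles = 1.66 M × 0.73 L = 1.212 mol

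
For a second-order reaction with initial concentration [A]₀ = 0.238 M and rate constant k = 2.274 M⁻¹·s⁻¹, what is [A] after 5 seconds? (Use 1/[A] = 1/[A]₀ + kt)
0.0642 M

1/[A] = 1/[A]₀ + k·t = 1/0.238 + (2.274)·(5) = 4.2017 + 11.3700 = 15.5717
[A] = 1/15.5717 = 0.0642 M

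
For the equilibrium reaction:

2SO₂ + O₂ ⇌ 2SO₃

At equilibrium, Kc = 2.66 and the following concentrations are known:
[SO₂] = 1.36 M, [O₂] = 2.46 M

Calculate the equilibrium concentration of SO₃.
[SO₃] = 3.4789 M

Kc = ([SO₃]^2) / ([SO₂]^2 × [O₂]) = 2.66
[SO₃]^2 = Kc · (reactant terms)/(other product terms) = 2.66 · 4.55 / 1 = 12.103
[SO₃] = (12.103)^(1/2) = 3.4789 M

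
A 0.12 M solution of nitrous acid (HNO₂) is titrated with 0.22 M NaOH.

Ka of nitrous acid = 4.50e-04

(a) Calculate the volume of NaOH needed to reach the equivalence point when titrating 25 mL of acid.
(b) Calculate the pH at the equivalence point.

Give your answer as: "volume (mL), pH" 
V = 13.6 mL, pH = 8.12

(a) At equivalence: moles acid = moles base.
moles acid = 0.12 × 0.025 = 0.003 mol; V_NaOH = 0.003/0.22 = 0.01364 L = 13.6 mL.
(b) At equivalence, all acid → conjugate base A⁻ at [A⁻] = 0.003/0.03864 = 0.07765 M.
Kb = Kw/Ka = 1.0e-14/4.50e-04 = 2.222e-11; [OH⁻] = √(Kb·[A⁻]) = 1.314e-06; pOH = 5.88; pH = 14 − pOH = 8.12.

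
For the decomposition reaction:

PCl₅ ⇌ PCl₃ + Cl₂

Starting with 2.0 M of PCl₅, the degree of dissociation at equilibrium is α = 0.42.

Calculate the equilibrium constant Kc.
K_c = 0.6083

x = α·[A]₀ = 0.42 × 2.0 = 0.84 M dissociated.
At eq: [PCl₅] = 2.0 − 0.84 = 1.16 M; [PCl₃] = [Cl₂] = x = 0.84 M.
Kc = [PCl₃][Cl₂]/[PCl₅] = (0.84)²/1.16 = 0.6083.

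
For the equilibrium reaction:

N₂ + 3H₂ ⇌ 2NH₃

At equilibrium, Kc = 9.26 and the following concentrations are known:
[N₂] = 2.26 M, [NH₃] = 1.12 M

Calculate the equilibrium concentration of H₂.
[H₂] = 0.3914 M

Kc = ([NH₃]^2) / ([N₂] × [H₂]^3) = 9.26
[H₂]^3 = (product terms)/(Kc · other reactant terms) = 1.2544 / (9.26 · 2.26) = 0.05994
[H₂] = (0.05994)^(1/3) = 0.3914 M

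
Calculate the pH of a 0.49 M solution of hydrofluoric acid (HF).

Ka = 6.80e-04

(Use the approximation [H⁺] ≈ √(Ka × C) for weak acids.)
pH = 1.74

[H⁺] = √(Ka × C) = √(6.80e-04 × 0.49) = 1.8254e-02. pH = -log(1.8254e-02)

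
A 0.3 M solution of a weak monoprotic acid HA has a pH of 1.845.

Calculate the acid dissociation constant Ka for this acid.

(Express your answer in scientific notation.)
K_a = 7.15e-04

[H⁺] = 10^(−pH) = 10^(−1.845) = 1.429e-02 M. For HA ⇌ H⁺ + A⁻, Ka = x²/(C − x) = (1.429e-02)²/(0.3 − 1.429e-02) = 7.15e-04.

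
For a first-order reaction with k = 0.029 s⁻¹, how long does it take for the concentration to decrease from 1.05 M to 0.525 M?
23.90 s

From ln[A] = ln[A]₀ - k·t: t = ln([A]₀/[A])/k = ln(1.05/0.525)/0.029 = ln(2.0000)/0.029 = 0.6931/0.029 = 23.90 s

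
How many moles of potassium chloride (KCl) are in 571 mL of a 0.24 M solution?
Moles = Molarity × Volume (L)
Moles = 0.24 M × 0.571 L = 0.137 mol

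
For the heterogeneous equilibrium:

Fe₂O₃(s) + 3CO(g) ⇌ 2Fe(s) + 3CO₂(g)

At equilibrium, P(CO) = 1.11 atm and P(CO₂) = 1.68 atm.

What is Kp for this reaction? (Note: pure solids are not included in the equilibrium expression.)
K_p = 3.467

Solids (Fe₂O₃, Fe) are excluded.
Kp = P(CO₂)³/P(CO)³ = (1.68)³/(1.11)³ = 4.742/1.368 = 3.467.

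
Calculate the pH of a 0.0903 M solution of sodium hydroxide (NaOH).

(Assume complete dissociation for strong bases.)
pH = 12.96

[OH⁻] = 0.0903 M for strong base. pOH = -log[OH⁻] = 1.04, pH = 14 - pOH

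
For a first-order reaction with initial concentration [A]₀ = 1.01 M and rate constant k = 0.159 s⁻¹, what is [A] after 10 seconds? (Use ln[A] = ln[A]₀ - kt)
0.2060 M

ln[A] = ln[A]₀ - k·t = ln(1.01) - (0.159)·(10) = 0.0100 - 1.5900 = -1.5800
[A] = e^(-1.5800) = 0.2060 M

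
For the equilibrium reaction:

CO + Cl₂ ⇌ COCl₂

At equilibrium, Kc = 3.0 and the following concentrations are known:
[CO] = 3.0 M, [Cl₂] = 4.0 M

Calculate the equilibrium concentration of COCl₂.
[COCl₂] = 36.0000 M

Kc = ([COCl₂]) / ([CO] × [Cl₂]) = 3.0
[COCl₂]^1 = Kc · (reactant terms)/(other product terms) = 3.0 · 12 / 1 = 36
[COCl₂] = 36.0000 M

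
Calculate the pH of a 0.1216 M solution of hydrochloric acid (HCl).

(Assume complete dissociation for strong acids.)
pH = 0.92

[H⁺] = 0.1216 M for strong acid. pH = -log[H⁺] = -log(0.1216)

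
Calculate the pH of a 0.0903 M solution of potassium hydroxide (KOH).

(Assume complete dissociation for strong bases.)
pH = 12.96

[OH⁻] = 0.0903 M for strong base. pOH = -log[OH⁻] = 1.04, pH = 14 - pOH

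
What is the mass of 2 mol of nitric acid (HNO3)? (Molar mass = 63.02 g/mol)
Mass = 2 mol × 63.02 g/mol = 126 g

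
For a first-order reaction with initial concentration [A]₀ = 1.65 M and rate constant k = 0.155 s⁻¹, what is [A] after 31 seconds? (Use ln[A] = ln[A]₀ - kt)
0.0135 M

ln[A] = ln[A]₀ - k·t = ln(1.65) - (0.155)·(31) = 0.5008 - 4.8050 = -4.3042
[A] = e^(-4.3042) = 0.0135 M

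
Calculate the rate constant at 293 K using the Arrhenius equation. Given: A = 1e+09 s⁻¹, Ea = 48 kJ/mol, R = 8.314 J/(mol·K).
2.77e+00 s⁻¹

k = A·exp(-Ea/(R·T)) = 1e+09·exp(-48000/(8.314·293)) = 1e+09·exp(-19.7044) = 1e+09·2.7700e-09 = 2.77e+00 s⁻¹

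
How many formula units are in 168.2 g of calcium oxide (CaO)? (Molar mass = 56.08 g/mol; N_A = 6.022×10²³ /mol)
Moles = 168.2 g ÷ 56.08 g/mol = 2.99929 mol
Formula units = 2.99929 mol × 6.022×10²³ /mol = 1.806e+24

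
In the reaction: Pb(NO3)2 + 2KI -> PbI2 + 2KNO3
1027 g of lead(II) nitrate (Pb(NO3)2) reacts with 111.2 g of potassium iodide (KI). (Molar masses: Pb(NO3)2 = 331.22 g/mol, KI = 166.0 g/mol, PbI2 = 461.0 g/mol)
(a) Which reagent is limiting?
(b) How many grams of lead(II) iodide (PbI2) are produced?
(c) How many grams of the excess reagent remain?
(a) KI, (b) 154.4 g, (c) 916.1 g

Moles of Pb(NO3)2 = 1027 g ÷ 331.22 g/mol = 3.10066 mol
Moles of KI = 111.2 g ÷ 166.0 g/mol = 0.66988 mol
Moles ÷ coefficient: Pb(NO3)2: 3.10066/1 = 3.101, KI: 0.66988/2 = 0.3349
(a) KI has the smaller value, so KI is the limiting reagent.
(b) Moles of PbI2 = 0.66988 mol KI × (1/2) = 0.33494 mol; mass = 0.33494 mol × 461.0 g/mol = 154.4 g
(c) Pb(NO3)2 consumed = 0.66988 × (1/2) = 0.33494 mol; remaining = 3.10066 − 0.33494 = 2.76572 mol; mass = 2.76572 mol × 331.22 g/mol = 916.1 g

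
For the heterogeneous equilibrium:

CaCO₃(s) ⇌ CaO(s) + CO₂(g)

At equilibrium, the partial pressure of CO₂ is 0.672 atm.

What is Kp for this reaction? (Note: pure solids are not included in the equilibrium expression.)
K_p = 0.672

Solids (CaCO₃, CaO) have activity 1 and are excluded.
Kp = P(CO₂) = 0.672.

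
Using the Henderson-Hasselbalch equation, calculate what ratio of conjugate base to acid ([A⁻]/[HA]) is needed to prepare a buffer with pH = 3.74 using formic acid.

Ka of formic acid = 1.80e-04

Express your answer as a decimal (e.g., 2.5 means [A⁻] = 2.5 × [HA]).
[A⁻]/[HA] = 0.989

pKa = −log(1.80e-04) = 3.7447. pH = pKa + log([A⁻]/[HA]). 3.74 = 3.7447 + log(ratio). log(ratio) = 3.74 − 3.7447 = -0.0047. ratio = 10^(-0.0047) = 0.989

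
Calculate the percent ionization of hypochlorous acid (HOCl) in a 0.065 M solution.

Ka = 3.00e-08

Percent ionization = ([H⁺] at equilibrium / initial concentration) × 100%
Percent ionization = 0.0679%

Let x = [H⁺]. Ka = x²/(C - x) ⇒ x² + (3.00e-08)x - (3.00e-08)(0.065) = 0. x = 4.4144e-05. Percent = (4.4144e-05/0.065) × 100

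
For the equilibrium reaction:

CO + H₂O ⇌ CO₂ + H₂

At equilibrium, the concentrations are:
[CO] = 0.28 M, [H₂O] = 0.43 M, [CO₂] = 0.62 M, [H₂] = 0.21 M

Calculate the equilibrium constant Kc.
K_c = 1.0814

Kc = ([CO₂] × [H₂]) / ([CO] × [H₂O])
   = ((0.62)·(0.21)) / ((0.28)·(0.43))
   = 0.1302 / 0.1204 = 1.0814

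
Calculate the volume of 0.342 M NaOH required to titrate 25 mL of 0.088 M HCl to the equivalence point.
V_{base} = 6.4 mL

At equivalence: moles acid = moles base.
moles HCl = 0.088 M × 0.025 L = 0.0022 mol
V_NaOH = 0.0022 mol ÷ 0.342 M = 0.006433 L = 6.4 mL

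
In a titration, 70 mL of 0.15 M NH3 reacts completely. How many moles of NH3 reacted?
Moles = Molarity × Volume (L)
Moles = 0.15 M × 0.07 L = 0.0105 mol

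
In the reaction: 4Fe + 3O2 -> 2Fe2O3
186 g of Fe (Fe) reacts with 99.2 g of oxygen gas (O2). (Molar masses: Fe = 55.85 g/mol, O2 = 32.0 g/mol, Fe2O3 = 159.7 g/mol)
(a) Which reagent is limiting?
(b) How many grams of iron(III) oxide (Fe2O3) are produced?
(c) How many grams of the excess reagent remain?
(a) Fe, (b) 265.9 g, (c) 19.27 g

Moles of Fe = 186 g ÷ 55.85 g/mol = 3.33035 mol
Moles of O2 = 99.2 g ÷ 32.0 g/mol = 3.1 mol
Moles ÷ coefficient: Fe: 3.33035/4 = 0.8326, O2: 3.1/3 = 1.033
(a) Fe has the smaller value, so Fe is the limiting reagent.
(b) Moles of Fe2O3 = 3.33035 mol Fe × (2/4) = 1.66517 mol; mass = 1.66517 mol × 159.7 g/mol = 265.9 g
(c) O2 consumed = 3.33035 × (3/4) = 2.49776 mol; remaining = 3.1 − 2.49776 = 0.602238 mol; mass = 0.602238 mol × 32.0 g/mol = 19.27 g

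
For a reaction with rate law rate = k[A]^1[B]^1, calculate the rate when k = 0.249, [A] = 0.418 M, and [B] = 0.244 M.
0.0254 M/s

rate = k·[A]^1·[B]^1 = 0.249·(0.418)^1·(0.244)^1 = 0.249·0.418·0.244 = 0.0254 M/s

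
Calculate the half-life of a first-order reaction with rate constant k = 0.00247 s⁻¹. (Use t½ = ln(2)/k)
280.63 s

t½ = ln(2)/k = 0.6931/0.00247 = 280.63 s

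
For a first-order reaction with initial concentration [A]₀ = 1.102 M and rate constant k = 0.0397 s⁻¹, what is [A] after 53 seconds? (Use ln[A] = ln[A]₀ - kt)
0.1344 M

ln[A] = ln[A]₀ - k·t = ln(1.102) - (0.0397)·(53) = 0.0971 - 2.1041 = -2.0070
[A] = e^(-2.0070) = 0.1344 M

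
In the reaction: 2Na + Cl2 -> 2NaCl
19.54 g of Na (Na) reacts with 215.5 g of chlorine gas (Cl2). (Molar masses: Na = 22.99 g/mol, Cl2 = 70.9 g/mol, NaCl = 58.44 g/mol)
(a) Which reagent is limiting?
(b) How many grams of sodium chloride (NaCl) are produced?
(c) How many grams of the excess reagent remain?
(a) Na, (b) 49.67 g, (c) 185.4 g

Moles of Na = 19.54 g ÷ 22.99 g/mol = 0.849935 mol
Moles of Cl2 = 215.5 g ÷ 70.9 g/mol = 3.03949 mol
Moles ÷ coefficient: Na: 0.849935/2 = 0.425, Cl2: 3.03949/1 = 3.039
(a) Na has the smaller value, so Na is the limiting reagent.
(b) Moles of NaCl = 0.849935 mol Na × (2/2) = 0.849935 mol; mass = 0.849935 mol × 58.44 g/mol = 49.67 g
(c) Cl2 consumed = 0.849935 × (1/2) = 0.424967 mol; remaining = 3.03949 − 0.424967 = 2.61452 mol; mass = 2.61452 mol × 70.9 g/mol = 185.4 g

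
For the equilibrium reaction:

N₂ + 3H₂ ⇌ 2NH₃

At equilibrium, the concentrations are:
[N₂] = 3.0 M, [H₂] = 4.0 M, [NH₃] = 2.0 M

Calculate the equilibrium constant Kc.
K_c = 0.0208

Kc = ([NH₃]^2) / ([N₂] × [H₂]^3)
   = ((2.0)^2) / ((3.0)·(4.0)^3)
   = 4 / 192 = 0.0208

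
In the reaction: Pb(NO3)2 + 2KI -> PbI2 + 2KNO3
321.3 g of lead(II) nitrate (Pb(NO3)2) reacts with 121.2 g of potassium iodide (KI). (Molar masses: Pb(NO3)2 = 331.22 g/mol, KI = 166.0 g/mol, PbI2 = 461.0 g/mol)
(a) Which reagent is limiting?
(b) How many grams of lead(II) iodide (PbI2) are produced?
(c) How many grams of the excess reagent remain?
(a) KI, (b) 168.3 g, (c) 200.4 g

Moles of Pb(NO3)2 = 321.3 g ÷ 331.22 g/mol = 0.97005 mol
Moles of KI = 121.2 g ÷ 166.0 g/mol = 0.73012 mol
Moles ÷ coefficient: Pb(NO3)2: 0.97005/1 = 0.9701, KI: 0.73012/2 = 0.3651
(a) KI has the smaller value, so KI is the limiting reagent.
(b) Moles of PbI2 = 0.73012 mol KI × (1/2) = 0.36506 mol; mass = 0.36506 mol × 461.0 g/mol = 168.3 g
(c) Pb(NO3)2 consumed = 0.73012 × (1/2) = 0.36506 mol; remaining = 0.97005 − 0.36506 = 0.60499 mol; mass = 0.60499 mol × 331.22 g/mol = 200.4 g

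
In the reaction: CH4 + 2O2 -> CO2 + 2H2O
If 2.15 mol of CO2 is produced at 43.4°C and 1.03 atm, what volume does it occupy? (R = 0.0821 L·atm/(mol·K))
T = 43.4°C + 273.15 = 316.55 K
V = nRT/P = (2.15 × 0.0821 × 316.55) / 1.03
V = 54.25 L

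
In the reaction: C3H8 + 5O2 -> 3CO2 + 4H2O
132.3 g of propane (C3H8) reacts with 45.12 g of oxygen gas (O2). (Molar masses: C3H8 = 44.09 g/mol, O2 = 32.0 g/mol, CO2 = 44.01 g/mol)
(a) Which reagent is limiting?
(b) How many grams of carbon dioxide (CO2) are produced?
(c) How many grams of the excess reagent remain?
(a) O2, (b) 37.23 g, (c) 119.9 g

Moles of C3H8 = 132.3 g ÷ 44.09 g/mol = 3.00068 mol
Moles of O2 = 45.12 g ÷ 32.0 g/mol = 1.41 mol
Moles ÷ coefficient: C3H8: 3.00068/1 = 3.001, O2: 1.41/5 = 0.282
(a) O2 has the smaller value, so O2 is the limiting reagent.
(b) Moles of CO2 = 1.41 mol O2 × (3/5) = 0.846 mol; mass = 0.846 mol × 44.01 g/mol = 37.23 g
(c) C3H8 consumed = 1.41 × (1/5) = 0.282 mol; remaining = 3.00068 − 0.282 = 2.71868 mol; mass = 2.71868 mol × 44.09 g/mol = 119.9 g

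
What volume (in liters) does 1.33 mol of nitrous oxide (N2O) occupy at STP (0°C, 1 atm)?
At STP, 1 mol of gas occupies 22.4 L
Volume = 1.33 mol × 22.4 L/mol = 29.79 L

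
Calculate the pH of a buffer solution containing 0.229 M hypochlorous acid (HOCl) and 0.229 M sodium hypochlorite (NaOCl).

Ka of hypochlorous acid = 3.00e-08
pH = 7.52

pKa = -log(3.00e-08) = 7.52. pH = pKa + log([A⁻]/[HA]) = 7.52 + log(0.229/0.229)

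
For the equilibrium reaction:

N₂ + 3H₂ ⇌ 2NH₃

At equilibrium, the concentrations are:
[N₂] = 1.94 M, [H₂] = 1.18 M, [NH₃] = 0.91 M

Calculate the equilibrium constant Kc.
K_c = 0.2598

Kc = ([NH₃]^2) / ([N₂] × [H₂]^3)
   = ((0.91)^2) / ((1.94)·(1.18)^3)
   = 0.8281 / 3.1875 = 0.2598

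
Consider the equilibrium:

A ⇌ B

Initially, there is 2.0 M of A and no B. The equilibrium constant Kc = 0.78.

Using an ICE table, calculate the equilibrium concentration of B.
[B] = 0.876 M

ICE: [A] = 2.0 − x, [B] = x.
Kc = x/(2.0 − x) = 0.78 ⇒ x = 0.78·2.0/(1 + 0.78) = 1.56/1.78 = 0.8764.
[B] = x = 0.876 M.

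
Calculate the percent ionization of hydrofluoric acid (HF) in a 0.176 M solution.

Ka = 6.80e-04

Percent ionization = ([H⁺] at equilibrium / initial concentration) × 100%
Percent ionization = 6.03%

Let x = [H⁺]. Ka = x²/(C - x) ⇒ x² + (6.80e-04)x - (6.80e-04)(0.176) = 0. x = 1.0605e-02. Percent = (1.0605e-02/0.176) × 100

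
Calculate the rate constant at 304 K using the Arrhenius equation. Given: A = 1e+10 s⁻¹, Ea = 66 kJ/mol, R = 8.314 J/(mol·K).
4.56e-02 s⁻¹

k = A·exp(-Ea/(R·T)) = 1e+10·exp(-66000/(8.314·304)) = 1e+10·exp(-26.1132) = 1e+10·4.5622e-12 = 4.56e-02 s⁻¹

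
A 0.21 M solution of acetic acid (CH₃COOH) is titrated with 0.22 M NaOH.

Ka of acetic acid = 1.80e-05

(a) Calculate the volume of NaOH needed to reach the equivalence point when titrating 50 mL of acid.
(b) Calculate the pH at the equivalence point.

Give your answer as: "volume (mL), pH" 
V = 47.7 mL, pH = 8.89

(a) At equivalence: moles acid = moles base.
moles acid = 0.21 × 0.05 = 0.0105 mol; V_NaOH = 0.0105/0.22 = 0.04773 L = 47.7 mL.
(b) At equivalence, all acid → conjugate base A⁻ at [A⁻] = 0.0105/0.09773 = 0.1074 M.
Kb = Kw/Ka = 1.0e-14/1.80e-05 = 5.556e-10; [OH⁻] = √(Kb·[A⁻]) = 7.726e-06; pOH = 5.11; pH = 14 − pOH = 8.89.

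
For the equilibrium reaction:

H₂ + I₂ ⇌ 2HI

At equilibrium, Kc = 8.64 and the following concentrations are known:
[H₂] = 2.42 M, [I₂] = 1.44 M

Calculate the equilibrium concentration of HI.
[HI] = 5.4871 M

Kc = ([HI]^2) / ([H₂] × [I₂]) = 8.64
[HI]^2 = Kc · (reactant terms)/(other product terms) = 8.64 · 3.4848 / 1 = 30.109
[HI] = (30.109)^(1/2) = 5.4871 M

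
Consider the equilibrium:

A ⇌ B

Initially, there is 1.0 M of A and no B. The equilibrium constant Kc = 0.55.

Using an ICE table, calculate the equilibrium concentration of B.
[B] = 0.355 M

ICE: [A] = 1.0 − x, [B] = x.
Kc = x/(1.0 − x) = 0.55 ⇒ x = 0.55·1.0/(1 + 0.55) = 0.55/1.55 = 0.3548.
[B] = x = 0.355 M.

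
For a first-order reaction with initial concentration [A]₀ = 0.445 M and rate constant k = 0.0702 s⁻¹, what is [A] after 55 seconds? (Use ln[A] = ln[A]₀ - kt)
0.0094 M

ln[A] = ln[A]₀ - k·t = ln(0.445) - (0.0702)·(55) = -0.8097 - 3.8610 = -4.6707
[A] = e^(-4.6707) = 0.0094 M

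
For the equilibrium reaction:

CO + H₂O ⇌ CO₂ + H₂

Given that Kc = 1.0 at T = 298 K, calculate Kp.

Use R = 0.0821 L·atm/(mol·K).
K_p = 1.0000

Δn = (moles gaseous products) − (moles gaseous reactants) = 0
T = 298 K; RT = 0.0821 × 298 = 24.4658
Kp = Kc·(RT)^Δn = 1.0 × (24.4658)^0 = 1.0 × 1 = 1.0000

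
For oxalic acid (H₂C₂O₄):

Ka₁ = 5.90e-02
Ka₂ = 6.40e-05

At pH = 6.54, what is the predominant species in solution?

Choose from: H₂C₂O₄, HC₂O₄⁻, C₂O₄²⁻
C₂O₄²⁻

pKa1 = 1.23, pKa2 = 4.19. Each pKa is the crossover between adjacent species; pH = 6.54 lies in the region where C₂O₄²⁻ predominates.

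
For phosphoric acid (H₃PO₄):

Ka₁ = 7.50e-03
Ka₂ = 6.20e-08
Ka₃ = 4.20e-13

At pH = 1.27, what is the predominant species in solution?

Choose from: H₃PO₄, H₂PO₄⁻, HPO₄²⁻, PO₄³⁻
H₃PO₄

pKa1 = 2.12, pKa2 = 7.21, pKa3 = 12.38. Each pKa is the crossover between adjacent species; pH = 1.27 lies in the region where H₃PO₄ predominates.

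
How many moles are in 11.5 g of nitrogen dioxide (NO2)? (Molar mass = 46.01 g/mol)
Moles = 11.5 g ÷ 46.01 g/mol = 0.2499 mol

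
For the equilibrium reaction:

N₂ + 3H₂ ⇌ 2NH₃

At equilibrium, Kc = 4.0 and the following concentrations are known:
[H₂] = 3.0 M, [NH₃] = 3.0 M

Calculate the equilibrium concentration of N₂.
[N₂] = 0.0833 M

Kc = ([NH₃]^2) / ([N₂] × [H₂]^3) = 4.0
[N₂]^1 = (product terms)/(Kc · other reactant terms) = 9 / (4.0 · 27) = 0.083333
[N₂] = 0.0833 M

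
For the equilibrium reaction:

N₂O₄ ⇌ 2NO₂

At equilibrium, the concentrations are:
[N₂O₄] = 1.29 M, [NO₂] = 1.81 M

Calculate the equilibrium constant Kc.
K_c = 2.5396

Kc = ([NO₂]^2) / ([N₂O₄])
   = ((1.81)^2) / ((1.29))
   = 3.2761 / 1.29 = 2.5396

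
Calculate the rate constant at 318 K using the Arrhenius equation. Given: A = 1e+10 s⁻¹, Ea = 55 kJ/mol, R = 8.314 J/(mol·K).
9.23e+00 s⁻¹

k = A·exp(-Ea/(R·T)) = 1e+10·exp(-55000/(8.314·318)) = 1e+10·exp(-20.8030) = 1e+10·9.2338e-10 = 9.23e+00 s⁻¹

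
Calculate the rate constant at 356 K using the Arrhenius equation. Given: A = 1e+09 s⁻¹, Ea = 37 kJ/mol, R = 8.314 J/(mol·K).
3.72e+03 s⁻¹

k = A·exp(-Ea/(R·T)) = 1e+09·exp(-37000/(8.314·356)) = 1e+09·exp(-12.5009) = 1e+09·3.7233e-06 = 3.72e+03 s⁻¹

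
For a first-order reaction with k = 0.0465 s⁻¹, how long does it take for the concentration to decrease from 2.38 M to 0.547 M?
31.62 s

From ln[A] = ln[A]₀ - k·t: t = ln([A]₀/[A])/k = ln(2.38/0.547)/0.0465 = ln(4.3510)/0.0465 = 1.4704/0.0465 = 31.62 s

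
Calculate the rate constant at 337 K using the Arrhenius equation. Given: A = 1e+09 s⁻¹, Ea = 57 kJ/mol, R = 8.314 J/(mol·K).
1.46e+00 s⁻¹

k = A·exp(-Ea/(R·T)) = 1e+09·exp(-57000/(8.314·337)) = 1e+09·exp(-20.3439) = 1e+09·1.4613e-09 = 1.46e+00 s⁻¹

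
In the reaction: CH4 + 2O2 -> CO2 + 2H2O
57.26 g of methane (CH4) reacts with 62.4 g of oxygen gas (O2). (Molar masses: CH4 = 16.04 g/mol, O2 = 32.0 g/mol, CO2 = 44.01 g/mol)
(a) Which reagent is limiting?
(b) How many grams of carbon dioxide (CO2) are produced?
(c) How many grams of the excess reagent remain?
(a) O2, (b) 42.91 g, (c) 41.62 g

Moles of CH4 = 57.26 g ÷ 16.04 g/mol = 3.56983 mol
Moles of O2 = 62.4 g ÷ 32.0 g/mol = 1.95 mol
Moles ÷ coefficient: CH4: 3.56983/1 = 3.57, O2: 1.95/2 = 0.975
(a) O2 has the smaller value, so O2 is the limiting reagent.
(b) Moles of CO2 = 1.95 mol O2 × (1/2) = 0.975 mol; mass = 0.975 mol × 44.01 g/mol = 42.91 g
(c) CH4 consumed = 1.95 × (1/2) = 0.975 mol; remaining = 3.56983 − 0.975 = 2.59483 mol; mass = 2.59483 mol × 16.04 g/mol = 41.62 g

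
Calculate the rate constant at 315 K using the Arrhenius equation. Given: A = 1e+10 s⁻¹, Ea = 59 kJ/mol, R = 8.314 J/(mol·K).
1.64e+00 s⁻¹

k = A·exp(-Ea/(R·T)) = 1e+10·exp(-59000/(8.314·315)) = 1e+10·exp(-22.5285) = 1e+10·1.6444e-10 = 1.64e+00 s⁻¹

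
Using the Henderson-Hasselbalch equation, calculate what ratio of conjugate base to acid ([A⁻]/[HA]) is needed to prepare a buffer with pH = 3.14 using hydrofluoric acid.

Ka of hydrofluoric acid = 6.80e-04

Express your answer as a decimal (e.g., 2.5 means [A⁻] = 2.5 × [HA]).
[A⁻]/[HA] = 0.939

pKa = −log(6.80e-04) = 3.1675. pH = pKa + log([A⁻]/[HA]). 3.14 = 3.1675 + log(ratio). log(ratio) = 3.14 − 3.1675 = -0.0275. ratio = 10^(-0.0275) = 0.939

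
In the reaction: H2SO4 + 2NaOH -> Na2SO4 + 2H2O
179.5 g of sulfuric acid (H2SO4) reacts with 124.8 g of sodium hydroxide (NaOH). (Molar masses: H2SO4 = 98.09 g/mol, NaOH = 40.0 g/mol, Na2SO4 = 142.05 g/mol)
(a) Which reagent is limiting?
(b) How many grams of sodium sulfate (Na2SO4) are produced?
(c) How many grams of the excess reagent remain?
(a) NaOH, (b) 221.6 g, (c) 26.48 g

Moles of H2SO4 = 179.5 g ÷ 98.09 g/mol = 1.82995 mol
Moles of NaOH = 124.8 g ÷ 40.0 g/mol = 3.12 mol
Moles ÷ coefficient: H2SO4: 1.82995/1 = 1.83, NaOH: 3.12/2 = 1.56
(a) NaOH has the smaller value, so NaOH is the limiting reagent.
(b) Moles of Na2SO4 = 3.12 mol NaOH × (1/2) = 1.56 mol; mass = 1.56 mol × 142.05 g/mol = 221.6 g
(c) H2SO4 consumed = 3.12 × (1/2) = 1.56 mol; remaining = 1.82995 − 1.56 = 0.269952 mol; mass = 0.269952 mol × 98.09 g/mol = 26.48 g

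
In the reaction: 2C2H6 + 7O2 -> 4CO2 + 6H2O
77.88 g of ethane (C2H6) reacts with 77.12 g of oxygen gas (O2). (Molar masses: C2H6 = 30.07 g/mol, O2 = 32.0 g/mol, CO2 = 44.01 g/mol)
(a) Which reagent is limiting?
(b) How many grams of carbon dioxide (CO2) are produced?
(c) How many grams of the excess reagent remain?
(a) O2, (b) 60.61 g, (c) 57.17 g

Moles of C2H6 = 77.88 g ÷ 30.07 g/mol = 2.58996 mol
Moles of O2 = 77.12 g ÷ 32.0 g/mol = 2.41 mol
Moles ÷ coefficient: C2H6: 2.58996/2 = 1.295, O2: 2.41/7 = 0.3443
(a) O2 has the smaller value, so O2 is the limiting reagent.
(b) Moles of CO2 = 2.41 mol O2 × (4/7) = 1.37714 mol; mass = 1.37714 mol × 44.01 g/mol = 60.61 g
(c) C2H6 consumed = 2.41 × (2/7) = 0.688571 mol; remaining = 2.58996 − 0.688571 = 1.90139 mol; mass = 1.90139 mol × 30.07 g/mol = 57.17 g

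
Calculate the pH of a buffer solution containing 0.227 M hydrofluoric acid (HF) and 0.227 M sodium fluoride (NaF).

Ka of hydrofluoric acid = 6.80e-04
pH = 3.17

pKa = -log(6.80e-04) = 3.17. pH = pKa + log([A⁻]/[HA]) = 3.17 + log(0.227/0.227)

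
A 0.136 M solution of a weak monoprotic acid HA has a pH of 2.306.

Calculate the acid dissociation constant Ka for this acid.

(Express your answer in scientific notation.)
K_a = 1.86e-04

[H⁺] = 10^(−pH) = 10^(−2.306) = 4.943e-03 M. For HA ⇌ H⁺ + A⁻, Ka = x²/(C − x) = (4.943e-03)²/(0.136 − 4.943e-03) = 1.86e-04.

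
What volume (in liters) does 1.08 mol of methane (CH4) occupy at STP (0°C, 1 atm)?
At STP, 1 mol of gas occupies 22.4 L
Volume = 1.08 mol × 22.4 L/mol = 24.19 L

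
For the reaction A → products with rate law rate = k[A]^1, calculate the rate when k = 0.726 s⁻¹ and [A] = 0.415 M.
0.3013 M/s

rate = k·[A]^1 = 0.726·(0.415)^1 = 0.726·0.415 = 0.3013 M/s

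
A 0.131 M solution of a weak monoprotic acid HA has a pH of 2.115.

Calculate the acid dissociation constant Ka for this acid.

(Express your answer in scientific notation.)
K_a = 4.77e-04

[H⁺] = 10^(−pH) = 10^(−2.115) = 7.674e-03 M. For HA ⇌ H⁺ + A⁻, Ka = x²/(C − x) = (7.674e-03)²/(0.131 − 7.674e-03) = 4.77e-04.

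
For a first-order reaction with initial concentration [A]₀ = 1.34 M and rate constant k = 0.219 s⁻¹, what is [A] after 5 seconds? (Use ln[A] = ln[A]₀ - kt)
0.4483 M

ln[A] = ln[A]₀ - k·t = ln(1.34) - (0.219)·(5) = 0.2927 - 1.0950 = -0.8023
[A] = e^(-0.8023) = 0.4483 M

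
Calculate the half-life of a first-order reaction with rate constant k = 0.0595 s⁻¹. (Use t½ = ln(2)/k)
11.65 s

t½ = ln(2)/k = 0.6931/0.0595 = 11.65 s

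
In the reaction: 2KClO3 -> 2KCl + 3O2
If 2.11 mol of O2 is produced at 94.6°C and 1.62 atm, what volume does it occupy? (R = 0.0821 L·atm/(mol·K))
T = 94.6°C + 273.15 = 367.75 K
V = nRT/P = (2.11 × 0.0821 × 367.75) / 1.62
V = 39.32 L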